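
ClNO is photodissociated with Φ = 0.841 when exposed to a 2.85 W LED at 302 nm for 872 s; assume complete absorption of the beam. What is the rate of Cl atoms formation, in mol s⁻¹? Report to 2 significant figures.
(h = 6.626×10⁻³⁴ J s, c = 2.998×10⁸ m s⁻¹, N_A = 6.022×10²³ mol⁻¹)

Photon energy at 302 nm: hc/λ = (6.626×10⁻³⁴)(2.998×10⁸)/(302×10⁻⁹) = 6.578×10⁻¹⁹ J.
Energy delivered: (2.85 W)(872 s) = 2485 J.
Photons incident: 2485 / 6.578×10⁻¹⁹ = 3.778×10²¹, i.e. 3.778×10²¹/6.022×10²³ = 0.006274 mol.
Product formed: 0.841 × 0.006274 = 0.005276 mol.
Rate: 0.005276 / 872 s = 6.1×10⁻⁶ mol s⁻¹.

6.1×10⁻⁶ mol s⁻¹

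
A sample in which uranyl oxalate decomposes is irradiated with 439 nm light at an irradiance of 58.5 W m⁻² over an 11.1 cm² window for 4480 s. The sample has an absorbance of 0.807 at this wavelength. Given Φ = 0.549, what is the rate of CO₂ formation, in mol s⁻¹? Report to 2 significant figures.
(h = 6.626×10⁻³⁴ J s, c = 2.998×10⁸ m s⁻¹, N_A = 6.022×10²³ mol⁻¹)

1.1×10⁻⁷ mol s⁻¹

Photon energy at 439 nm: hc/λ = (6.626×10⁻³⁴)(2.998×10⁸)/(439×10⁻⁹) = 4.525×10⁻¹⁹ J.
Energy delivered: (58.5 W m⁻²)(11.1×10⁻⁴ m²)(4480 s) = 290.9 J.
Photons incident: 290.9 / 4.525×10⁻¹⁹ = 6.429×10²⁰, i.e. 6.429×10²⁰/6.022×10²³ = 0.001068 mol.
Fraction absorbed: 1 − 10^(−0.807) = 0.8440.
Photons absorbed: 0.8440 × 0.001068 = 9.014×10⁻⁴ mol.
Product formed: 0.549 × 9.014×10⁻⁴ = 4.949×10⁻⁴ mol.
Rate: 4.949×10⁻⁴ / 4480 s = 1.1×10⁻⁷ mol s⁻¹.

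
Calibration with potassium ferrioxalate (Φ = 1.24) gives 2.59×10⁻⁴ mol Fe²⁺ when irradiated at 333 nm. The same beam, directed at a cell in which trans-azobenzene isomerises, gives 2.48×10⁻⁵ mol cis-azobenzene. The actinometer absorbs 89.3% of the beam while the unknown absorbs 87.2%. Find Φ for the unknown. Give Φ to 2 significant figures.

Photons absorbed by the actinometer: 2.59×10⁻⁴ / 1.24 = 2.089×10⁻⁴ mol.
Incident flux: 2.089×10⁻⁴ / 0.893 = 2.339×10⁻⁴ einstein.
Absorbed by unknown: 0.872 × 2.339×10⁻⁴ = 2.040×10⁻⁴ mol.
Φ(unknown) = 2.48×10⁻⁵ / 2.040×10⁻⁴ = 0.12.

Φ = 0.12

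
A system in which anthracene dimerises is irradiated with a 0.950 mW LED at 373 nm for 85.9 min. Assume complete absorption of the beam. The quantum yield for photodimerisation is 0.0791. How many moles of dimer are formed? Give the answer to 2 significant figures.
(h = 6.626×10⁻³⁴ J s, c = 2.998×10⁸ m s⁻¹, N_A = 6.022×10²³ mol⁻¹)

1.2×10⁻⁶ mol

Photon energy at 373 nm: hc/λ = (6.626×10⁻³⁴)(2.998×10⁸)/(373×10⁻⁹) = 5.326×10⁻¹⁹ J.
Energy delivered: (0.950 mW)(5154 s) = 4.896 J.
Photons incident: 4.896 / 5.326×10⁻¹⁹ = 9.193×10¹⁸, i.e. 9.193×10¹⁸/6.022×10²³ = 1.527×10⁻⁵ mol.
Product: Φ × n_abs = 0.0791 × 1.527×10⁻⁵ = 1.208×10⁻⁶ mol.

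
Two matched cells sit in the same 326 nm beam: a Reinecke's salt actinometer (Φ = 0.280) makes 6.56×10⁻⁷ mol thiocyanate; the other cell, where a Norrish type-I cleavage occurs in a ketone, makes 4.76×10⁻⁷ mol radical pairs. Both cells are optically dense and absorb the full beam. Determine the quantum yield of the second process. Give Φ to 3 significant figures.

Photons absorbed by the actinometer: 6.56×10⁻⁷ / 0.280 = 2.343×10⁻⁶ mol.
Φ(unknown) = 4.76×10⁻⁷ / 2.343×10⁻⁶ = 0.203.

Φ = 0.203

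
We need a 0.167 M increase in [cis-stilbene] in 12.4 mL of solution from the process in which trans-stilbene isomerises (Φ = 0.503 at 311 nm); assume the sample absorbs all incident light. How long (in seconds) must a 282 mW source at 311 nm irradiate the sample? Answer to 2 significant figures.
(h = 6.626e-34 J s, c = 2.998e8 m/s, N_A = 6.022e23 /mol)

t ≈ 5600 s

Product: (0.167 M)(0.0124 L) = 0.002071 mol.
Photons that must be absorbed: 0.002071 / 0.503 = 0.004117 mol.
Photon energy: hc/λ = 6.387e-19 J; per mole, 3.846e5 J mol⁻¹.
Energy required: 0.004117 × 3.846e5 = 1583 J.
Time: 1583 J / 0.282 W = 5600 s.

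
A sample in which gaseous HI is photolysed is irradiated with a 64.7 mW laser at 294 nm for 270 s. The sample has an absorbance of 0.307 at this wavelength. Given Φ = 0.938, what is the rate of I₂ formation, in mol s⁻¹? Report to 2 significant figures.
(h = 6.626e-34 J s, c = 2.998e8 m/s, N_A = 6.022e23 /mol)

Photon energy at 294 nm: hc/λ = (6.626e-34)(2.998e8)/(294e-9) = 6.757e-19 J.
Energy delivered: (64.7 mW)(270 s) = 17.47 J.
Photons incident: 17.47 / 6.757e-19 = 2.585e19, i.e. 2.585e19/6.022e23 = 4.293e-5 mol.
Fraction absorbed: 1 − 10^(−0.307) = 0.5068.
Photons absorbed: 0.5068 × 4.293e-5 = 2.176e-5 mol.
Product formed: 0.938 × 2.176e-5 = 2.041e-5 mol.
Rate: 2.041e-5 / 270 s = 7.6e-8 mol s⁻¹.

7.6e-8 mol s⁻¹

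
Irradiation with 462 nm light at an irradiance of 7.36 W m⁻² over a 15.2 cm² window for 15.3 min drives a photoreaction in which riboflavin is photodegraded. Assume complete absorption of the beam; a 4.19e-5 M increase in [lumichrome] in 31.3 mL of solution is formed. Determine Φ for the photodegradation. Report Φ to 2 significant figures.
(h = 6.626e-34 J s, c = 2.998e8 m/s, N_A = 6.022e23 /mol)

Φ = 0.033

Product: (4.19e-5 M)(0.0313 L) = 1.311e-6 mol.
Photon energy at 462 nm: hc/λ = (6.626e-34)(2.998e8)/(462e-9) = 4.300e-19 J.
Energy delivered: (7.36 W m⁻²)(15.2e-4 m²)(918 s) = 10.27 J.
Photons incident: 10.27 / 4.300e-19 = 2.388e19, i.e. 2.388e19/6.022e23 = 3.965e-5 mol.
Φ = 1.311e-6 mol / 3.965e-5 mol photons = 0.033.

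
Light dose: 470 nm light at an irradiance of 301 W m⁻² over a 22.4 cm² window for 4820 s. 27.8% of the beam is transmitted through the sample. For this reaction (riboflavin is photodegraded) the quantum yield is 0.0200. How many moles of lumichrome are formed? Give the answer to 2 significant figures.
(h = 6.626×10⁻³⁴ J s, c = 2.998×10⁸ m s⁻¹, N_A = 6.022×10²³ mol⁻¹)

Photon energy at 470 nm: hc/λ = (6.626×10⁻³⁴)(2.998×10⁸)/(470×10⁻⁹) = 4.227×10⁻¹⁹ J.
Energy delivered: (301 W m⁻²)(22.4×10⁻⁴ m²)(4820 s) = 3250 J.
Photons incident: 3250 / 4.227×10⁻¹⁹ = 7.689×10²¹, i.e. 7.689×10²¹/6.022×10²³ = 0.01277 mol.
Fraction absorbed: 1 − 27.8/100 = 0.7220.
Photons absorbed: 0.7220 × 0.01277 = 0.009220 mol.
Product: Φ × n_abs = 0.0200 × 0.009220 = 1.844×10⁻⁴ mol.

1.8×10⁻⁴ mol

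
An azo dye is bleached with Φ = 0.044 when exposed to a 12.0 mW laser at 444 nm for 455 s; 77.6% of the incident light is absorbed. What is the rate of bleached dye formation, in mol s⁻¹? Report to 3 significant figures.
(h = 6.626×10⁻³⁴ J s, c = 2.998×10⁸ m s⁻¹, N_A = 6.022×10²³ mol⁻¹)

1.52×10⁻⁹ mol s⁻¹

Photon energy at 444 nm: hc/λ = (6.626×10⁻³⁴)(2.998×10⁸)/(444×10⁻⁹) = 4.474×10⁻¹⁹ J.
Energy delivered: (12.0 mW)(455 s) = 5.460 J.
Photons incident: 5.460 / 4.474×10⁻¹⁹ = 1.220×10¹⁹, i.e. 1.220×10¹⁹/6.022×10²³ = 2.026×10⁻⁵ mol.
Photons absorbed: 0.776 × 2.026×10⁻⁵ = 1.572×10⁻⁵ mol.
Product formed: 0.044 × 1.572×10⁻⁵ = 6.917×10⁻⁷ mol.
Rate: 6.917×10⁻⁷ / 455 s = 1.52×10⁻⁹ mol s⁻¹.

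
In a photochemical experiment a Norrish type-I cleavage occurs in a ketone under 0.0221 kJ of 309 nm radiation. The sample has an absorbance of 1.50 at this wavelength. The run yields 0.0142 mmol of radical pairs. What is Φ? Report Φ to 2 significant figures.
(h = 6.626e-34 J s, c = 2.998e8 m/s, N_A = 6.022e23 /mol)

Product: 0.0142 mmol = 1.42e-5 mol.
Photon energy at 309 nm: hc/λ = (6.626e-34)(2.998e8)/(309e-9) = 6.429e-19 J.
Incident energy: 0.0221 kJ = 22.1 J.
Photons incident: 22.1 / 6.429e-19 = 3.438e19, i.e. 3.438e19/6.022e23 = 5.709e-5 mol.
Fraction absorbed: 1 − 10^(−1.50) = 0.9684.
Photons absorbed: 0.9684 × 5.709e-5 = 5.529e-5 mol.
Φ = 1.42e-5 mol / 5.529e-5 mol photons = 0.26.

Φ = 0.26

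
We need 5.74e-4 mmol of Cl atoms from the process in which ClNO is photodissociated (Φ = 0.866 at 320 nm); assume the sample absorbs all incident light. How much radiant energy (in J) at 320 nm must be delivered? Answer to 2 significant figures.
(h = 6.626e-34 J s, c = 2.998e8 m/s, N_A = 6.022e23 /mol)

0.25 J

Product: 5.74e-4 mmol = 5.74e-7 mol.
Photons that must be absorbed: 5.74e-7 / 0.866 = 6.628e-7 mol.
Photon energy: hc/λ = 6.208e-19 J; per mole, 3.738e5 J mol⁻¹.
Energy required: 6.628e-7 × 3.738e5 = 0.25 J.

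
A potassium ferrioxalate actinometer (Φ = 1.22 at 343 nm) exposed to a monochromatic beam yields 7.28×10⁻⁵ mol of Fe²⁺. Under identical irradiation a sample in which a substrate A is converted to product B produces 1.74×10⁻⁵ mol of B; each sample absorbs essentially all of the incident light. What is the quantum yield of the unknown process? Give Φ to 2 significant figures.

Photons absorbed by the actinometer: 7.28×10⁻⁵ / 1.22 = 5.967×10⁻⁵ mol.
Φ(unknown) = 1.74×10⁻⁵ / 5.967×10⁻⁵ = 0.29.

Φ = 0.29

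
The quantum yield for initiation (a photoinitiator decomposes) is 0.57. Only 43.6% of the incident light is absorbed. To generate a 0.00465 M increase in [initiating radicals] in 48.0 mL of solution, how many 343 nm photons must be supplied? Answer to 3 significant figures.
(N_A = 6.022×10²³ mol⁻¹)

5.41×10²⁰ photons

Product: (0.00465 M)(0.048 L) = 2.232×10⁻⁴ mol.
Photons that must be absorbed: 2.232×10⁻⁴ / 0.57 = 3.916×10⁻⁴ mol.
Incident photons needed: 3.916×10⁻⁴ / 0.436 = 8.982×10⁻⁴ mol.
Photon count: 8.982×10⁻⁴ × 6.022×10²³ = 5.41×10²⁰.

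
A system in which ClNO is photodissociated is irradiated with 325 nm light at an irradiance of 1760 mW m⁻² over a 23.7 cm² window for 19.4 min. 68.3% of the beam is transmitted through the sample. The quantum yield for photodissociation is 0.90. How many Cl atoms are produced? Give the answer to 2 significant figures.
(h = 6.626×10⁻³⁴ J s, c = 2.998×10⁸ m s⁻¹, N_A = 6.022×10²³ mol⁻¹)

2.3×10¹⁸ atoms

Photon energy at 325 nm: hc/λ = (6.626×10⁻³⁴)(2.998×10⁸)/(325×10⁻⁹) = 6.112×10⁻¹⁹ J.
Energy delivered: (1760 mW m⁻²)(23.7×10⁻⁴ m²)(1164 s) = 4.855 J.
Photons incident: 4.855 / 6.112×10⁻¹⁹ = 7.943×10¹⁸, i.e. 7.943×10¹⁸/6.022×10²³ = 1.319×10⁻⁵ mol.
Fraction absorbed: 1 − 68.3/100 = 0.3170.
Photons absorbed: 0.3170 × 1.319×10⁻⁵ = 4.181×10⁻⁶ mol.
Product: Φ × n_abs = 0.90 × 4.181×10⁻⁶ = 3.763×10⁻⁶ mol.
As a count: 3.763×10⁻⁶ × 6.022×10²³ = 2.3×10¹⁸.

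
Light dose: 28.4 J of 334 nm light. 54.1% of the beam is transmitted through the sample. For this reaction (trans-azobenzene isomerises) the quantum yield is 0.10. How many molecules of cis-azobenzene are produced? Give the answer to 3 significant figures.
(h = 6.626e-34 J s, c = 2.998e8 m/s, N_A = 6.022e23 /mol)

2.19e18 molecules

Photon energy at 334 nm: hc/λ = (6.626e-34)(2.998e8)/(334e-9) = 5.948e-19 J.
Photons incident: 28.4 / 5.948e-19 = 4.775e19, i.e. 4.775e19/6.022e23 = 7.929e-5 mol.
Fraction absorbed: 1 − 54.1/100 = 0.4590.
Photons absorbed: 0.4590 × 7.929e-5 = 3.639e-5 mol.
Product: Φ × n_abs = 0.10 × 3.639e-5 = 3.639e-6 mol.
As a count: 3.639e-6 × 6.022e23 = 2.19e18.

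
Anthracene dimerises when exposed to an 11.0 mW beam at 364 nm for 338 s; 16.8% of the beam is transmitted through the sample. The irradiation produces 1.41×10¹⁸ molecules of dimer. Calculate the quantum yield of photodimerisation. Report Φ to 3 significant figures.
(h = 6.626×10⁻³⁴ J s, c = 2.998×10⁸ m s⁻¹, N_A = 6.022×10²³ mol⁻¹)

Product: 1.41×10¹⁸ / 6.022×10²³ = 2.341×10⁻⁶ mol.
Photon energy at 364 nm: hc/λ = (6.626×10⁻³⁴)(2.998×10⁸)/(364×10⁻⁹) = 5.457×10⁻¹⁹ J.
Energy delivered: (11.0 mW)(338 s) = 3.718 J.
Photons incident: 3.718 / 5.457×10⁻¹⁹ = 6.813×10¹⁸, i.e. 6.813×10¹⁸/6.022×10²³ = 1.131×10⁻⁵ mol.
Fraction absorbed: 1 − 16.8/100 = 0.8320.
Photons absorbed: 0.8320 × 1.131×10⁻⁵ = 9.410×10⁻⁶ mol.
Φ = 2.341×10⁻⁶ mol / 9.410×10⁻⁶ mol photons = 0.249.

Φ = 0.249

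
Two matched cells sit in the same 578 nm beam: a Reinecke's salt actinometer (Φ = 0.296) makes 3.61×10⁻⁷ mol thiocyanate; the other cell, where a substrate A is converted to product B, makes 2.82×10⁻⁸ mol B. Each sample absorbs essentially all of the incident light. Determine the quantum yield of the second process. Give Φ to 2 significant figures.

Photons absorbed by the actinometer: 3.61×10⁻⁷ / 0.296 = 1.220×10⁻⁶ mol.
Φ(unknown) = 2.82×10⁻⁸ / 1.220×10⁻⁶ = 0.023.

Φ = 0.023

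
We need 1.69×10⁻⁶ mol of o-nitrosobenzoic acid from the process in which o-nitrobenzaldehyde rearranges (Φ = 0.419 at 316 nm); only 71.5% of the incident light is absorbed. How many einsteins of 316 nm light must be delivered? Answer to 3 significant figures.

Photons that must be absorbed: 1.69×10⁻⁶ / 0.419 = 4.033×10⁻⁶ mol.
Incident photons needed: 4.033×10⁻⁶ / 0.715 = 5.641×10⁻⁶ mol.

5.64×10⁻⁶ einstein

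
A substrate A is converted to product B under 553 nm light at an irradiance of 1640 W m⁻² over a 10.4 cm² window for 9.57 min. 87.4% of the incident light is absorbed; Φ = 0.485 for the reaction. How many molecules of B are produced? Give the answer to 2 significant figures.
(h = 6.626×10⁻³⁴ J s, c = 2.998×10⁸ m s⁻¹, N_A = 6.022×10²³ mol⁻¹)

1.2×10²¹ molecules

Photon energy at 553 nm: hc/λ = (6.626×10⁻³⁴)(2.998×10⁸)/(553×10⁻⁹) = 3.592×10⁻¹⁹ J.
Energy delivered: (1640 W m⁻²)(10.4×10⁻⁴ m²)(574.2 s) = 979.4 J.
Photons incident: 979.4 / 3.592×10⁻¹⁹ = 2.727×10²¹, i.e. 2.727×10²¹/6.022×10²³ = 0.004528 mol.
Photons absorbed: 0.874 × 0.004528 = 0.003957 mol.
Product: Φ × n_abs = 0.485 × 0.003957 = 0.001919 mol.
As a count: 0.001919 × 6.022×10²³ = 1.2×10²¹.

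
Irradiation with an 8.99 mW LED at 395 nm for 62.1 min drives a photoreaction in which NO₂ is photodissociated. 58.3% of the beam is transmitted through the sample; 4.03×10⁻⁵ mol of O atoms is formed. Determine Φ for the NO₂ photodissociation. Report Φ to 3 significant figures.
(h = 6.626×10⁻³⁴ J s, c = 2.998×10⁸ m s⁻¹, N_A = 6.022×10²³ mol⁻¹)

Photon energy at 395 nm: hc/λ = (6.626×10⁻³⁴)(2.998×10⁸)/(395×10⁻⁹) = 5.029×10⁻¹⁹ J.
Energy delivered: (8.99 mW)(3726 s) = 33.50 J.
Photons incident: 33.50 / 5.029×10⁻¹⁹ = 6.661×10¹⁹, i.e. 6.661×10¹⁹/6.022×10²³ = 1.106×10⁻⁴ mol.
Fraction absorbed: 1 − 58.3/100 = 0.4170.
Photons absorbed: 0.4170 × 1.106×10⁻⁴ = 4.612×10⁻⁵ mol.
Φ = 4.03×10⁻⁵ mol / 4.612×10⁻⁵ mol photons = 0.874.

Φ = 0.874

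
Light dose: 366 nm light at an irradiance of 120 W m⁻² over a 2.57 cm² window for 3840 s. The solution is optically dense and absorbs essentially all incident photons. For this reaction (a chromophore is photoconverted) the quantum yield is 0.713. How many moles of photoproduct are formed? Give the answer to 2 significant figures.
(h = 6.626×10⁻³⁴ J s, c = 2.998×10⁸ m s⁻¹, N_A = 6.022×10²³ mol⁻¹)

Photon energy at 366 nm: hc/λ = (6.626×10⁻³⁴)(2.998×10⁸)/(366×10⁻⁹) = 5.428×10⁻¹⁹ J.
Energy delivered: (120 W m⁻²)(2.57×10⁻⁴ m²)(3840 s) = 118.4 J.
Photons incident: 118.4 / 5.428×10⁻¹⁹ = 2.181×10²⁰, i.e. 2.181×10²⁰/6.022×10²³ = 3.622×10⁻⁴ mol.
Product: Φ × n_abs = 0.713 × 3.622×10⁻⁴ = 2.582×10⁻⁴ mol.

2.6×10⁻⁴ mol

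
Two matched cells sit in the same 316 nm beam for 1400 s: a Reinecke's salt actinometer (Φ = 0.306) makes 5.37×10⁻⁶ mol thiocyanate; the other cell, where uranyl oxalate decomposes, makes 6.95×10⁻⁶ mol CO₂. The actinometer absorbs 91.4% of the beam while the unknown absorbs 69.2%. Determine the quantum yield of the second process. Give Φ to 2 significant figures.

Photons absorbed by the actinometer: 5.37×10⁻⁶ / 0.306 = 1.755×10⁻⁵ mol.
Incident flux: 1.755×10⁻⁵ / 0.914 = 1.920×10⁻⁵ einstein.
Absorbed by unknown: 0.692 × 1.920×10⁻⁵ = 1.329×10⁻⁵ mol.
Φ(unknown) = 6.95×10⁻⁶ / 1.329×10⁻⁵ = 0.52.

Φ = 0.52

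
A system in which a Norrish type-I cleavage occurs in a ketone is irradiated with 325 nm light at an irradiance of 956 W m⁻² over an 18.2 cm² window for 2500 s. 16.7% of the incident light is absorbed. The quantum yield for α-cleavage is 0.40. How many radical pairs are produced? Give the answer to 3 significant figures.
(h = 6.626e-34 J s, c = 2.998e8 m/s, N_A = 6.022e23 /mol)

Photon energy at 325 nm: hc/λ = (6.626e-34)(2.998e8)/(325e-9) = 6.112e-19 J.
Energy delivered: (956 W m⁻²)(18.2e-4 m²)(2500 s) = 4350 J.
Photons incident: 4350 / 6.112e-19 = 7.117e21, i.e. 7.117e21/6.022e23 = 0.01182 mol.
Photons absorbed: 0.167 × 0.01182 = 0.001974 mol.
Product: Φ × n_abs = 0.40 × 0.001974 = 7.896e-4 mol.
As a count: 7.896e-4 × 6.022e23 = 4.75e20.

4.75e20 radical pairs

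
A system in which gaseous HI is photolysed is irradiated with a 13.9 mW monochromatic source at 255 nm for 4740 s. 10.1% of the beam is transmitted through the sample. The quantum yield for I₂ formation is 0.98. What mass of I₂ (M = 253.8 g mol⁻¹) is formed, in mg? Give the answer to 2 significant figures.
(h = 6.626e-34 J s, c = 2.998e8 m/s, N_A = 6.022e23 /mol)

Photon energy at 255 nm: hc/λ = (6.626e-34)(2.998e8)/(255e-9) = 7.790e-19 J.
Energy delivered: (13.9 mW)(4740 s) = 65.89 J.
Photons incident: 65.89 / 7.790e-19 = 8.458e19, i.e. 8.458e19/6.022e23 = 1.405e-4 mol.
Fraction absorbed: 1 − 10.1/100 = 0.8990.
Photons absorbed: 0.8990 × 1.405e-4 = 1.263e-4 mol.
Product: Φ × n_abs = 0.98 × 1.263e-4 = 1.238e-4 mol.
Mass: 1.238e-4 × 253.8 = 0.03142 g = 31 mg.

31 mg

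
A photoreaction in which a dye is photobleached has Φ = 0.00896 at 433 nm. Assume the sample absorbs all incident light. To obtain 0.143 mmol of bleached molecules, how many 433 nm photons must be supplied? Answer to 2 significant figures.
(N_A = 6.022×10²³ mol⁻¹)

Product: 0.143 mmol = 1.43×10⁻⁴ mol.
Photons that must be absorbed: 1.43×10⁻⁴ / 0.00896 = 0.01596 mol.
Photon count: 0.01596 × 6.022×10²³ = 9.6×10²¹.

9.6×10²¹ photons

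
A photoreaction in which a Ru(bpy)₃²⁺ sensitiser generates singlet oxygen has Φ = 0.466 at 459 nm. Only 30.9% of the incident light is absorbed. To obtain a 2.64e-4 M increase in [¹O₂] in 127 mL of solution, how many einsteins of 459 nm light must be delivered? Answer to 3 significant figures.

2.33e-4 einstein

Product: (2.64e-4 M)(0.127 L) = 3.353e-5 mol.
Photons that must be absorbed: 3.353e-5 / 0.466 = 7.195e-5 mol.
Incident photons needed: 7.195e-5 / 0.309 = 2.328e-4 mol.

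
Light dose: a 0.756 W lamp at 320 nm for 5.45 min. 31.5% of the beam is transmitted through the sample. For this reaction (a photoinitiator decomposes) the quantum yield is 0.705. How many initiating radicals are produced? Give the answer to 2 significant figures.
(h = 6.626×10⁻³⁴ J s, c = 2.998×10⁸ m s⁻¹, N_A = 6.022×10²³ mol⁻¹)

1.9×10²⁰ initiating radicals

Photon energy at 320 nm: hc/λ = (6.626×10⁻³⁴)(2.998×10⁸)/(320×10⁻⁹) = 6.208×10⁻¹⁹ J.
Energy delivered: (0.756 W)(327 s) = 247.2 J.
Photons incident: 247.2 / 6.208×10⁻¹⁹ = 3.982×10²⁰, i.e. 3.982×10²⁰/6.022×10²³ = 6.612×10⁻⁴ mol.
Fraction absorbed: 1 − 31.5/100 = 0.6850.
Photons absorbed: 0.6850 × 6.612×10⁻⁴ = 4.529×10⁻⁴ mol.
Product: Φ × n_abs = 0.705 × 4.529×10⁻⁴ = 3.193×10⁻⁴ mol.
As a count: 3.193×10⁻⁴ × 6.022×10²³ = 1.9×10²⁰.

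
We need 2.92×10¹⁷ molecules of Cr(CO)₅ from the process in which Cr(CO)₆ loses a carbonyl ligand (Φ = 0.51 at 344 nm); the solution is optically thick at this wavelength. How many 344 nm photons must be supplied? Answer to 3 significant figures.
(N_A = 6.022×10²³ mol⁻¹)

Product: 2.92×10¹⁷ / 6.022×10²³ = 4.849×10⁻⁷ mol.
Photons that must be absorbed: 4.849×10⁻⁷ / 0.51 = 9.508×10⁻⁷ mol.
Photon count: 9.508×10⁻⁷ × 6.022×10²³ = 5.73×10¹⁷.

5.73×10¹⁷ photons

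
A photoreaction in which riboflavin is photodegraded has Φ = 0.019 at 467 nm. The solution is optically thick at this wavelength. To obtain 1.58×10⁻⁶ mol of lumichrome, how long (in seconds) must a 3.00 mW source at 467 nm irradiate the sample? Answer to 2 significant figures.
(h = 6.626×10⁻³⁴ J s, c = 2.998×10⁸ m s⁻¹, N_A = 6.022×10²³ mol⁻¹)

t ≈ 7100 s

Photons that must be absorbed: 1.58×10⁻⁶ / 0.019 = 8.316×10⁻⁵ mol.
Photon energy: hc/λ = 4.254×10⁻¹⁹ J; per mole, 2.562×10⁵ J mol⁻¹.
Energy required: 8.316×10⁻⁵ × 2.562×10⁵ = 21.31 J.
Time: 21.31 J / 0.003 W = 7100 s.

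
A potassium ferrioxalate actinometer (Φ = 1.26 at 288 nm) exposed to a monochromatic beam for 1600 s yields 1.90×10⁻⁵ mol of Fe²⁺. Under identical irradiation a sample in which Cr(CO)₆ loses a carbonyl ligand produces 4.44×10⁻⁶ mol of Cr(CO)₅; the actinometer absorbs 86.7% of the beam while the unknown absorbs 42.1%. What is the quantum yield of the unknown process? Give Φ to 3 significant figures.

Photons absorbed by the actinometer: 1.90×10⁻⁵ / 1.26 = 1.508×10⁻⁵ mol.
Incident flux: 1.508×10⁻⁵ / 0.867 = 1.739×10⁻⁵ einstein.
Absorbed by unknown: 0.421 × 1.739×10⁻⁵ = 7.321×10⁻⁶ mol.
Φ(unknown) = 4.44×10⁻⁶ / 7.321×10⁻⁶ = 0.606.

Φ = 0.606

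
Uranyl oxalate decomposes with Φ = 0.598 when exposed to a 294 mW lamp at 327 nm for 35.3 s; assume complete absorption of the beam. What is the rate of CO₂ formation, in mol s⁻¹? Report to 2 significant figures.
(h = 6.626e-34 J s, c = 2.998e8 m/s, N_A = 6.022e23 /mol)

4.8e-7 mol s⁻¹

Photon energy at 327 nm: hc/λ = (6.626e-34)(2.998e8)/(327e-9) = 6.075e-19 J.
Energy delivered: (294 mW)(35.3 s) = 10.38 J.
Photons incident: 10.38 / 6.075e-19 = 1.709e19, i.e. 1.709e19/6.022e23 = 2.838e-5 mol.
Product formed: 0.598 × 2.838e-5 = 1.697e-5 mol.
Rate: 1.697e-5 / 35.3 s = 4.8e-7 mol s⁻¹.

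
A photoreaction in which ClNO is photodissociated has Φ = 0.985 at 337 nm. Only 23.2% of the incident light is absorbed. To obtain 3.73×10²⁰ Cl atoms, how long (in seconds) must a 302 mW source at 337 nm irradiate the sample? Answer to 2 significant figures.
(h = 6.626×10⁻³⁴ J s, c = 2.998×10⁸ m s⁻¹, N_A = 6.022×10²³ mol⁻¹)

t ≈ 3200 s

Product: 3.73×10²⁰ / 6.022×10²³ = 6.194×10⁻⁴ mol.
Photons that must be absorbed: 6.194×10⁻⁴ / 0.985 = 6.288×10⁻⁴ mol.
Incident photons needed: 6.288×10⁻⁴ / 0.232 = 0.002710 mol.
Photon energy: hc/λ = 5.895×10⁻¹⁹ J; per mole, 3.550×10⁵ J mol⁻¹.
Energy required: 0.002710 × 3.550×10⁵ = 962.1 J.
Time: 962.1 J / 0.302 W = 3200 s.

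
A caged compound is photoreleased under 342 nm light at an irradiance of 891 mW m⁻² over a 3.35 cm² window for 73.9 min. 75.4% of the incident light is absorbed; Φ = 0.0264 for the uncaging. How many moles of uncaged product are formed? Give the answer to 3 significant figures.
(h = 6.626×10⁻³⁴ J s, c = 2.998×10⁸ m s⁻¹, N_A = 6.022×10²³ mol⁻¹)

Photon energy at 342 nm: hc/λ = (6.626×10⁻³⁴)(2.998×10⁸)/(342×10⁻⁹) = 5.808×10⁻¹⁹ J.
Energy delivered: (891 mW m⁻²)(3.35×10⁻⁴ m²)(4434 s) = 1.323 J.
Photons incident: 1.323 / 5.808×10⁻¹⁹ = 2.278×10¹⁸, i.e. 2.278×10¹⁸/6.022×10²³ = 3.783×10⁻⁶ mol.
Photons absorbed: 0.754 × 3.783×10⁻⁶ = 2.852×10⁻⁶ mol.
Product: Φ × n_abs = 0.0264 × 2.852×10⁻⁶ = 7.529×10⁻⁸ mol.

7.53×10⁻⁸ mol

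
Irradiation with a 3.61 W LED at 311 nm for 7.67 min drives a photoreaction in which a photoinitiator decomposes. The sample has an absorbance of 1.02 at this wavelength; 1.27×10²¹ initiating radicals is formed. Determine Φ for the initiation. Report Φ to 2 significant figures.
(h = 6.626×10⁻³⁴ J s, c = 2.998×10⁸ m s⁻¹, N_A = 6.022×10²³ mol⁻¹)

Product: 1.27×10²¹ / 6.022×10²³ = 0.002109 mol.
Photon energy at 311 nm: hc/λ = (6.626×10⁻³⁴)(2.998×10⁸)/(311×10⁻⁹) = 6.387×10⁻¹⁹ J.
Energy delivered: (3.61 W)(460.2 s) = 1661 J.
Photons incident: 1661 / 6.387×10⁻¹⁹ = 2.601×10²¹, i.e. 2.601×10²¹/6.022×10²³ = 0.004319 mol.
Fraction absorbed: 1 − 10^(−1.02) = 0.9045.
Photons absorbed: 0.9045 × 0.004319 = 0.003907 mol.
Φ = 0.002109 mol / 0.003907 mol photons = 0.54.

Φ = 0.54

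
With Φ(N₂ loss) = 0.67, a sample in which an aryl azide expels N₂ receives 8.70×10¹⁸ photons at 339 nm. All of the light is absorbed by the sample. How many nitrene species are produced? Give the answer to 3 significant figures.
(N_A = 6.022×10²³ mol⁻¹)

Moles of photons: 8.70×10¹⁸ / 6.022×10²³ = 1.445×10⁻⁵ mol.
Product: Φ × n_abs = 0.67 × 1.445×10⁻⁵ = 9.682×10⁻⁶ mol.
As a count: 9.682×10⁻⁶ × 6.022×10²³ = 5.83×10¹⁸.

5.83×10¹⁸ species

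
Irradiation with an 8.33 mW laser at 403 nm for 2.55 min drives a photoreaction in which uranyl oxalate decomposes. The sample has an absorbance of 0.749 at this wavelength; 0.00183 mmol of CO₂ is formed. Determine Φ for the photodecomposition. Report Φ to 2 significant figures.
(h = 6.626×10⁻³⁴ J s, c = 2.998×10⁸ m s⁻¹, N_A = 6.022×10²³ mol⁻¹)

Φ = 0.52

Product: 0.00183 mmol = 1.83×10⁻⁶ mol.
Photon energy at 403 nm: hc/λ = (6.626×10⁻³⁴)(2.998×10⁸)/(403×10⁻⁹) = 4.929×10⁻¹⁹ J.
Energy delivered: (8.33 mW)(153 s) = 1.274 J.
Photons incident: 1.274 / 4.929×10⁻¹⁹ = 2.585×10¹⁸, i.e. 2.585×10¹⁸/6.022×10²³ = 4.293×10⁻⁶ mol.
Fraction absorbed: 1 − 10^(−0.749) = 0.8218.
Photons absorbed: 0.8218 × 4.293×10⁻⁶ = 3.528×10⁻⁶ mol.
Φ = 1.83×10⁻⁶ mol / 3.528×10⁻⁶ mol photons = 0.52.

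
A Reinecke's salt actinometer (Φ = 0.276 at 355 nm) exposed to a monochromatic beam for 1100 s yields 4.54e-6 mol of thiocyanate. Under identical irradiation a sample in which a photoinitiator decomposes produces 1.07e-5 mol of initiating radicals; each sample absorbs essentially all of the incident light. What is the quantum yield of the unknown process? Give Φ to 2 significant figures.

Photons absorbed by the actinometer: 4.54e-6 / 0.276 = 1.645e-5 mol.
Φ(unknown) = 1.07e-5 / 1.645e-5 = 0.65.

Φ = 0.65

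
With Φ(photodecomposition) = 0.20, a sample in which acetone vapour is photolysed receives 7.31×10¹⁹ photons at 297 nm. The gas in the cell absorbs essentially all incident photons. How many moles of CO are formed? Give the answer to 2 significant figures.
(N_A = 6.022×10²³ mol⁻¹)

Moles of photons: 7.31×10¹⁹ / 6.022×10²³ = 1.214×10⁻⁴ mol.
Product: Φ × n_abs = 0.20 × 1.214×10⁻⁴ = 2.428×10⁻⁵ mol.

2.4×10⁻⁵ mol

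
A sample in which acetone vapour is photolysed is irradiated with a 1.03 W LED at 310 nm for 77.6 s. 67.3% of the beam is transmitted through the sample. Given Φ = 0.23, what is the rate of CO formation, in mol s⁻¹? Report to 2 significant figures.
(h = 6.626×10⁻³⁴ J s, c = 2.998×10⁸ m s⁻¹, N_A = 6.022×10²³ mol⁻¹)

2.0×10⁻⁷ mol s⁻¹

Photon energy at 310 nm: hc/λ = (6.626×10⁻³⁴)(2.998×10⁸)/(310×10⁻⁹) = 6.408×10⁻¹⁹ J.
Energy delivered: (1.03 W)(77.6 s) = 79.93 J.
Photons incident: 79.93 / 6.408×10⁻¹⁹ = 1.247×10²⁰, i.e. 1.247×10²⁰/6.022×10²³ = 2.071×10⁻⁴ mol.
Fraction absorbed: 1 − 67.3/100 = 0.3270.
Photons absorbed: 0.3270 × 2.071×10⁻⁴ = 6.772×10⁻⁵ mol.
Product formed: 0.23 × 6.772×10⁻⁵ = 1.558×10⁻⁵ mol.
Rate: 1.558×10⁻⁵ / 77.6 s = 2.0×10⁻⁷ mol s⁻¹.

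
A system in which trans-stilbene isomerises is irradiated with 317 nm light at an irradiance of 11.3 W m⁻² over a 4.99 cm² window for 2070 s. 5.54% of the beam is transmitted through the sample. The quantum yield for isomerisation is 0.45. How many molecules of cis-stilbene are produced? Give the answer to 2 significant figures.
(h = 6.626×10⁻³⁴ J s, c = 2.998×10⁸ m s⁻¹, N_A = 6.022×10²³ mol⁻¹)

Photon energy at 317 nm: hc/λ = (6.626×10⁻³⁴)(2.998×10⁸)/(317×10⁻⁹) = 6.266×10⁻¹⁹ J.
Energy delivered: (11.3 W m⁻²)(4.99×10⁻⁴ m²)(2070 s) = 11.67 J.
Photons incident: 11.67 / 6.266×10⁻¹⁹ = 1.862×10¹⁹, i.e. 1.862×10¹⁹/6.022×10²³ = 3.092×10⁻⁵ mol.
Fraction absorbed: 1 − 5.54/100 = 0.9446.
Photons absorbed: 0.9446 × 3.092×10⁻⁵ = 2.921×10⁻⁵ mol.
Product: Φ × n_abs = 0.45 × 2.921×10⁻⁵ = 1.314×10⁻⁵ mol.
As a count: 1.314×10⁻⁵ × 6.022×10²³ = 7.9×10¹⁸.

7.9×10¹⁸ molecules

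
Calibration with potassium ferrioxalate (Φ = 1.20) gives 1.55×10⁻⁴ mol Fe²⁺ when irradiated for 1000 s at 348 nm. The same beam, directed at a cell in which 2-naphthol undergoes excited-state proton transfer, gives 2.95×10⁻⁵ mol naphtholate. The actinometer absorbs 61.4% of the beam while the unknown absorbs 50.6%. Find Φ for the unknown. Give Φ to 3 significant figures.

Photons absorbed by the actinometer: 1.55×10⁻⁴ / 1.20 = 1.292×10⁻⁴ mol.
Incident flux: 1.292×10⁻⁴ / 0.614 = 2.104×10⁻⁴ einstein.
Absorbed by unknown: 0.506 × 2.104×10⁻⁴ = 1.065×10⁻⁴ mol.
Φ(unknown) = 2.95×10⁻⁵ / 1.065×10⁻⁴ = 0.277.

Φ = 0.277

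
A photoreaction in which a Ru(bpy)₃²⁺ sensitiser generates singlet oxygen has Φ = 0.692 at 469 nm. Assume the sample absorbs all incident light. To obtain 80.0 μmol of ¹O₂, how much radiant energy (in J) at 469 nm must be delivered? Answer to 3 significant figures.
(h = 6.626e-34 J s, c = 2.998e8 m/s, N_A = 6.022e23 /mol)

Product: 80.0 μmol = 8.00e-5 mol.
Photons that must be absorbed: 8.00e-5 / 0.692 = 1.156e-4 mol.
Photon energy: hc/λ = 4.236e-19 J; per mole, 2.551e5 J mol⁻¹.
Energy required: 1.156e-4 × 2.551e5 = 29.5 J.

29.5 J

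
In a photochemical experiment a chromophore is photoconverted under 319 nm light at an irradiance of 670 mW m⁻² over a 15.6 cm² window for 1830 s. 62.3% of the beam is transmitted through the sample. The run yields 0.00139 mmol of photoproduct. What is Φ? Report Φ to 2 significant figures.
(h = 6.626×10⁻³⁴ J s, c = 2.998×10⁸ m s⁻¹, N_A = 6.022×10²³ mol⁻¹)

Product: 0.00139 mmol = 1.39×10⁻⁶ mol.
Photon energy at 319 nm: hc/λ = (6.626×10⁻³⁴)(2.998×10⁸)/(319×10⁻⁹) = 6.227×10⁻¹⁹ J.
Energy delivered: (670 mW m⁻²)(15.6×10⁻⁴ m²)(1830 s) = 1.913 J.
Photons incident: 1.913 / 6.227×10⁻¹⁹ = 3.072×10¹⁸, i.e. 3.072×10¹⁸/6.022×10²³ = 5.101×10⁻⁶ mol.
Fraction absorbed: 1 − 62.3/100 = 0.3770.
Photons absorbed: 0.3770 × 5.101×10⁻⁶ = 1.923×10⁻⁶ mol.
Φ = 1.39×10⁻⁶ mol / 1.923×10⁻⁶ mol photons = 0.72.

Φ = 0.72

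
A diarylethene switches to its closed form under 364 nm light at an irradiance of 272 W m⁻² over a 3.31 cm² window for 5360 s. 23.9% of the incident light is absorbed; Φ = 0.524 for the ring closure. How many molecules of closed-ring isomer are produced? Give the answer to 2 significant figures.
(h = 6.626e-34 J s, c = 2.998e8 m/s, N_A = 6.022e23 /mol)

1.1e20 molecules

Photon energy at 364 nm: hc/λ = (6.626e-34)(2.998e8)/(364e-9) = 5.457e-19 J.
Energy delivered: (272 W m⁻²)(3.31e-4 m²)(5360 s) = 482.6 J.
Photons incident: 482.6 / 5.457e-19 = 8.844e20, i.e. 8.844e20/6.022e23 = 0.001469 mol.
Photons absorbed: 0.239 × 0.001469 = 3.511e-4 mol.
Product: Φ × n_abs = 0.524 × 3.511e-4 = 1.840e-4 mol.
As a count: 1.840e-4 × 6.022e23 = 1.1e20.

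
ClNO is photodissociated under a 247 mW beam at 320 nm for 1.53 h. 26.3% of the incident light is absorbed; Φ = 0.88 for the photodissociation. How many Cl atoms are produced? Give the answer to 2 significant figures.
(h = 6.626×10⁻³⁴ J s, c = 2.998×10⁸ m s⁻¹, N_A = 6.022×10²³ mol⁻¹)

Photon energy at 320 nm: hc/λ = (6.626×10⁻³⁴)(2.998×10⁸)/(320×10⁻⁹) = 6.208×10⁻¹⁹ J.
Energy delivered: (247 mW)(5508 s) = 1360 J.
Photons incident: 1360 / 6.208×10⁻¹⁹ = 2.191×10²¹, i.e. 2.191×10²¹/6.022×10²³ = 0.003638 mol.
Photons absorbed: 0.263 × 0.003638 = 9.568×10⁻⁴ mol.
Product: Φ × n_abs = 0.88 × 9.568×10⁻⁴ = 8.420×10⁻⁴ mol.
As a count: 8.420×10⁻⁴ × 6.022×10²³ = 5.1×10²⁰.

5.1×10²⁰ atoms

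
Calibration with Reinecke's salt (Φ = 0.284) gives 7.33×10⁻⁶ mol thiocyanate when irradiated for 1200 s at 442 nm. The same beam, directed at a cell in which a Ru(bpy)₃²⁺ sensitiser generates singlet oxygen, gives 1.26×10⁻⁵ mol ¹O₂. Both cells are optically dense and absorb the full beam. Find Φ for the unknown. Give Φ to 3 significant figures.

Photons absorbed by the actinometer: 7.33×10⁻⁶ / 0.284 = 2.581×10⁻⁵ mol.
Φ(unknown) = 1.26×10⁻⁵ / 2.581×10⁻⁵ = 0.488.

Φ = 0.488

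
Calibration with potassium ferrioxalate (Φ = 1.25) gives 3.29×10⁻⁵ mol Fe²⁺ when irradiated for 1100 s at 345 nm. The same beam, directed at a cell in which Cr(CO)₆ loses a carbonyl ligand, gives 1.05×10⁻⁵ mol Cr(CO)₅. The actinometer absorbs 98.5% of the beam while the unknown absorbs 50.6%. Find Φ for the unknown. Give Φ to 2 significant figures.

Photons absorbed by the actinometer: 3.29×10⁻⁵ / 1.25 = 2.632×10⁻⁵ mol.
Incident flux: 2.632×10⁻⁵ / 0.985 = 2.672×10⁻⁵ einstein.
Absorbed by unknown: 0.506 × 2.672×10⁻⁵ = 1.352×10⁻⁵ mol.
Φ(unknown) = 1.05×10⁻⁵ / 1.352×10⁻⁵ = 0.78.

Φ = 0.78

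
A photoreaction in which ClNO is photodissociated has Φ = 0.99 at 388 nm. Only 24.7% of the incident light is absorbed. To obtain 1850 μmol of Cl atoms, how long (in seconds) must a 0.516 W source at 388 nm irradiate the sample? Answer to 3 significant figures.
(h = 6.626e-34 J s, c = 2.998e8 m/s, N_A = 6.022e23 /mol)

t ≈ 4520 s

Product: 1850 μmol = 0.00185 mol.
Photons that must be absorbed: 0.00185 / 0.99 = 0.001869 mol.
Incident photons needed: 0.001869 / 0.247 = 0.007567 mol.
Photon energy: hc/λ = 5.120e-19 J; per mole, 3.083e5 J mol⁻¹.
Energy required: 0.007567 × 3.083e5 = 2333 J.
Time: 2333 J / 0.516 W = 4520 s.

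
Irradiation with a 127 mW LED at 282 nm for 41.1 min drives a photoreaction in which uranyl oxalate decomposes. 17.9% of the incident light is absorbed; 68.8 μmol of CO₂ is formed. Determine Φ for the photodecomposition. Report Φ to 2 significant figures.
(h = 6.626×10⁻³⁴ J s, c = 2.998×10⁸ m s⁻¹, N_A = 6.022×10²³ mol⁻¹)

Φ = 0.52

Product: 68.8 μmol = 6.88×10⁻⁵ mol.
Photon energy at 282 nm: hc/λ = (6.626×10⁻³⁴)(2.998×10⁸)/(282×10⁻⁹) = 7.044×10⁻¹⁹ J.
Energy delivered: (127 mW)(2466 s) = 313.2 J.
Photons incident: 313.2 / 7.044×10⁻¹⁹ = 4.446×10²⁰, i.e. 4.446×10²⁰/6.022×10²³ = 7.383×10⁻⁴ mol.
Photons absorbed: 0.179 × 7.383×10⁻⁴ = 1.322×10⁻⁴ mol.
Φ = 6.88×10⁻⁵ mol / 1.322×10⁻⁴ mol photons = 0.52.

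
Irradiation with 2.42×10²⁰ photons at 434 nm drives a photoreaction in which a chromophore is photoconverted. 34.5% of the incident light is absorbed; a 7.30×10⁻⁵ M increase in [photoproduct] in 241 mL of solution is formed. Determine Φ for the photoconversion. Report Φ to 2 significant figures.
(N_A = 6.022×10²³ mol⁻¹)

Product: (7.30×10⁻⁵ M)(0.241 L) = 1.759×10⁻⁵ mol.
Moles of photons: 2.42×10²⁰ / 6.022×10²³ = 4.019×10⁻⁴ mol.
Photons absorbed: 0.345 × 4.019×10⁻⁴ = 1.387×10⁻⁴ mol.
Φ = 1.759×10⁻⁵ mol / 1.387×10⁻⁴ mol photons = 0.13.

Φ = 0.13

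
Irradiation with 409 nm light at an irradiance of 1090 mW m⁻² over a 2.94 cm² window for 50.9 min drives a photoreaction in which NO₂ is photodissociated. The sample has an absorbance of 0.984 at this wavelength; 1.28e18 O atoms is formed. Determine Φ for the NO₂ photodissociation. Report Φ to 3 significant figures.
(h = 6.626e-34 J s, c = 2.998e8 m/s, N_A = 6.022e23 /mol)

Product: 1.28e18 / 6.022e23 = 2.126e-6 mol.
Photon energy at 409 nm: hc/λ = (6.626e-34)(2.998e8)/(409e-9) = 4.857e-19 J.
Energy delivered: (1090 mW m⁻²)(2.94e-4 m²)(3054 s) = 0.9787 J.
Photons incident: 0.9787 / 4.857e-19 = 2.015e18, i.e. 2.015e18/6.022e23 = 3.346e-6 mol.
Fraction absorbed: 1 − 10^(−0.984) = 0.8962.
Photons absorbed: 0.8962 × 3.346e-6 = 2.999e-6 mol.
Φ = 2.126e-6 mol / 2.999e-6 mol photons = 0.709.

Φ = 0.709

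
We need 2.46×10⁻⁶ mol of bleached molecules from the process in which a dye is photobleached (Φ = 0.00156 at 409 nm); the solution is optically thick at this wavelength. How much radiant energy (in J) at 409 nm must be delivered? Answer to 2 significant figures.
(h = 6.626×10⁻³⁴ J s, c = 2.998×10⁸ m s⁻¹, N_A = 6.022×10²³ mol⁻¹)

460 J

Photons that must be absorbed: 2.46×10⁻⁶ / 0.00156 = 0.001577 mol.
Photon energy: hc/λ = 4.857×10⁻¹⁹ J; per mole, 2.925×10⁵ J mol⁻¹.
Energy required: 0.001577 × 2.925×10⁵ = 460 J.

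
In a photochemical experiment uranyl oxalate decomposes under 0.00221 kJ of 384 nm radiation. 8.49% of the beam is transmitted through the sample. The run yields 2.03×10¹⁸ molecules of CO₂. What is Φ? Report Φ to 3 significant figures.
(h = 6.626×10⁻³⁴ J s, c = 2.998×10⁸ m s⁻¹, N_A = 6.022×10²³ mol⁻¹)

Φ = 0.519

Product: 2.03×10¹⁸ / 6.022×10²³ = 3.371×10⁻⁶ mol.
Photon energy at 384 nm: hc/λ = (6.626×10⁻³⁴)(2.998×10⁸)/(384×10⁻⁹) = 5.173×10⁻¹⁹ J.
Incident energy: 0.00221 kJ = 2.21 J.
Photons incident: 2.21 / 5.173×10⁻¹⁹ = 4.272×10¹⁸, i.e. 4.272×10¹⁸/6.022×10²³ = 7.094×10⁻⁶ mol.
Fraction absorbed: 1 − 8.49/100 = 0.9151.
Photons absorbed: 0.9151 × 7.094×10⁻⁶ = 6.492×10⁻⁶ mol.
Φ = 3.371×10⁻⁶ mol / 6.492×10⁻⁶ mol photons = 0.519.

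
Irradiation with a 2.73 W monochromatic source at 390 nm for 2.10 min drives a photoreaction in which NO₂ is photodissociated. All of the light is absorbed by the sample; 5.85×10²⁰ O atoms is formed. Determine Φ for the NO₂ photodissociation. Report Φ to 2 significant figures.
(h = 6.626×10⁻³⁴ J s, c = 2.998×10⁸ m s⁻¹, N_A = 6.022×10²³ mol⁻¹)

Product: 5.85×10²⁰ / 6.022×10²³ = 9.714×10⁻⁴ mol.
Photon energy at 390 nm: hc/λ = (6.626×10⁻³⁴)(2.998×10⁸)/(390×10⁻⁹) = 5.094×10⁻¹⁹ J.
Energy delivered: (2.73 W)(126 s) = 344.0 J.
Photons incident: 344.0 / 5.094×10⁻¹⁹ = 6.753×10²⁰, i.e. 6.753×10²⁰/6.022×10²³ = 0.001121 mol.
Φ = 9.714×10⁻⁴ mol / 0.001121 mol photons = 0.87.

Φ = 0.87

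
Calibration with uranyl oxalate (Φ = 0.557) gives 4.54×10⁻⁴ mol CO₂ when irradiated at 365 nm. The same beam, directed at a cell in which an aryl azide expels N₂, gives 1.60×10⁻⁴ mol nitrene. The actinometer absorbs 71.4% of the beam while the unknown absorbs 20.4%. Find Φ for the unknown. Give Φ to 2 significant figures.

Photons absorbed by the actinometer: 4.54×10⁻⁴ / 0.557 = 8.151×10⁻⁴ mol.
Incident flux: 8.151×10⁻⁴ / 0.714 = 0.001142 einstein.
Absorbed by unknown: 0.204 × 0.001142 = 2.330×10⁻⁴ mol.
Φ(unknown) = 1.60×10⁻⁴ / 2.330×10⁻⁴ = 0.69.

Φ = 0.69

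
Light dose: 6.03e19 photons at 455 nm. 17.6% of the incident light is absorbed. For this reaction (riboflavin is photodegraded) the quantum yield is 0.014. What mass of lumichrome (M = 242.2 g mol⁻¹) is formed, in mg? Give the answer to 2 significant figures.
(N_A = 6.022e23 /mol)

0.060 mg

Moles of photons: 6.03e19 / 6.022e23 = 1.001e-4 mol.
Photons absorbed: 0.176 × 1.001e-4 = 1.762e-5 mol.
Product: Φ × n_abs = 0.014 × 1.762e-5 = 2.467e-7 mol.
Mass: 2.467e-7 × 242.2 = 5.975e-5 g = 0.060 mg.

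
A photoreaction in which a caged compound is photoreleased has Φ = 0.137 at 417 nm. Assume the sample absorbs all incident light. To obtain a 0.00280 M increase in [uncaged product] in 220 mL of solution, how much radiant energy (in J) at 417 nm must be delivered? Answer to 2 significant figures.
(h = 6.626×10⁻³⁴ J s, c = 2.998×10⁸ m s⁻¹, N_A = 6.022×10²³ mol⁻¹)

Product: (0.00280 M)(0.22 L) = 6.160×10⁻⁴ mol.
Photons that must be absorbed: 6.160×10⁻⁴ / 0.137 = 0.004496 mol.
Photon energy: hc/λ = 4.764×10⁻¹⁹ J; per mole, 2.869×10⁵ J mol⁻¹.
Energy required: 0.004496 × 2.869×10⁵ = 1300 J.

1300 J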